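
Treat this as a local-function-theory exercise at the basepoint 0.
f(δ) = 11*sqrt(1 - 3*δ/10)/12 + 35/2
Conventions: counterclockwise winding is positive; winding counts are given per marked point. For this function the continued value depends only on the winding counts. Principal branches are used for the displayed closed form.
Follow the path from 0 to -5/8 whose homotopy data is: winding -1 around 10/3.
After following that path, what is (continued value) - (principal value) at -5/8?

Continued minus principal equals -(11/24)*sqrt(19).

The rational part is single-valued and drops out of the difference; each branch term changes only by its own monodromy.
(11/12)*sqrt(1 - δ/(10/3)): winding -1 is odd, the square root flips sign, contributing -2*(11/12)*sqrt(1 - (-5/8)/(10/3)) = -2*(11/12)*sqrt(19/16) = -(11/24)*sqrt(19).
Summing the contributions at δ = -5/8 gives -(11/24)*sqrt(19).


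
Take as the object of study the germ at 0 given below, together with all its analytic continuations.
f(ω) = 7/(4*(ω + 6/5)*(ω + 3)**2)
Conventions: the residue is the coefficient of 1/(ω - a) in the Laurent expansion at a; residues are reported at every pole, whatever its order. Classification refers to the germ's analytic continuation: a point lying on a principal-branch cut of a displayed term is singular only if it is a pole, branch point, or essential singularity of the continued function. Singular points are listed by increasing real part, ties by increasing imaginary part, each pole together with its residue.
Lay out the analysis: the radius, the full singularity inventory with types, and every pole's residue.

Radius of convergence at 0: 6/5.
At -3: a pole of order 2; residue -175/324.
At -6/5: a pole of order 1; residue 175/324.

Denominator factor (ω + 3)^2: pole of order 2 at -3, modulus 3.
Denominator factor (ω + 6/5): pole of order 1 at -6/5, modulus 6/5.
The radius of convergence is the smallest modulus among the singular points: 6/5.
At the order-2 pole -3 set g(ω) = (ω - (-3))^2*f(ω) = 7/(4*(ω + 6/5)).
Order-2 pole: residue = g'(a); g'(-3) = -175/324, so the residue is -175/324.
At the order-1 pole -6/5 set g(ω) = (ω - (-6/5))*f(ω) = 7/(4*(ω + 3)**2).
Simple pole: residue = g(a) at a = -6/5, which is 175/324.
List the singular points by increasing real part (a conjugate pair: the negative imaginary part first).


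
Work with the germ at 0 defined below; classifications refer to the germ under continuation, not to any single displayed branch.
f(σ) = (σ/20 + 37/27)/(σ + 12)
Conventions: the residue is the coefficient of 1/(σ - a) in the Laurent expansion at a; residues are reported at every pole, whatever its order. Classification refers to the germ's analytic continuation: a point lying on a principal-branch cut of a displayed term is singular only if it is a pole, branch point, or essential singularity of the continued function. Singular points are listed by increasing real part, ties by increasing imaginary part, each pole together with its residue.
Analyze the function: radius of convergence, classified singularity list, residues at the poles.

Denominator factor (σ + 12): pole of order 1 at -12, modulus 12.
The radius of convergence is the smallest modulus among the singular points: 12.
At the order-1 pole -12 set g(σ) = (σ - (-12))*f(σ) = σ/20 + 37/27.
Simple pole: residue = g(a) at a = -12, which is 104/135.

Radius of convergence at 0: 12.
At -12: a pole of order 1; residue 104/135.


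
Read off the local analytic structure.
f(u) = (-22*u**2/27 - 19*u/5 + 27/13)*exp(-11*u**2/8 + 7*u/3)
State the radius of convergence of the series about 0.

The factor exp(-11*u**2/8 + 7*u/3) is entire and contributes no finite singular point.
The polynomial part has no poles.
No finite singular points: the Taylor series at 0 converges everywhere.

The radius of convergence is infinite.


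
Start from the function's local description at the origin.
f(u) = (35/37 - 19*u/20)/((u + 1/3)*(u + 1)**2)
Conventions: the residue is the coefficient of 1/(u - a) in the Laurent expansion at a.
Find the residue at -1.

The residue is -8409/2960.

At the order-2 pole -1 set g(u) = (u - (-1))^2*f(u) = (35/37 - 19*u/20)/(u + 1/3).
Order-2 pole: residue = g'(a); g'(-1) = -8409/2960, so the residue is -8409/2960.


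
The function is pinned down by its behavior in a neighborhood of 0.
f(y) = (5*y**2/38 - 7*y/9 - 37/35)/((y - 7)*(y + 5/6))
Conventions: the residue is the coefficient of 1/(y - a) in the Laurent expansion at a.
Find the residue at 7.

At the order-1 pole 7 set g(y) = (y - (7))*f(y) = (5*y**2/38 - 7*y/9 - 37/35)/(y + 5/6).
Simple pole: residue = g(a) at a = 7, which is -649/93765.

The residue is -649/93765.


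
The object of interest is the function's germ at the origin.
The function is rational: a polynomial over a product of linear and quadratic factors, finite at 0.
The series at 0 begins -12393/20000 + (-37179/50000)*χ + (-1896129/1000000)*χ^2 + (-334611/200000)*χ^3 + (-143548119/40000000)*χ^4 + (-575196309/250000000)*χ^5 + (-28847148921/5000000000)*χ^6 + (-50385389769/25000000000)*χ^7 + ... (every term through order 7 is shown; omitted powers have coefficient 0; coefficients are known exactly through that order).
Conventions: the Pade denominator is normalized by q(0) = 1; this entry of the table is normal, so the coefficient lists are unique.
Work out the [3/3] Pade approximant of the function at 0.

Taylor coefficients needed (read off): a_0 = -12393/20000, a_1 = -37179/50000, a_2 = -1896129/1000000, a_3 = -334611/200000, a_4 = -143548119/40000000, a_5 = -575196309/250000000, a_6 = -28847148921/5000000000.
Write the denominator as Q(χ) = 1 + q1*χ + q2*χ^2 + q3*χ^3. Requiring Q*f - P = O(χ^7) with deg P <= 3 kills the coefficients of χ^4..χ^6 in Q*f:
  χ^4: a_4 + q1*a_3 + q2*a_2 + q3*a_1 = 0, i.e. -143548119/40000000 + (-334611/200000)*q1 + (-1896129/1000000)*q2 + (-37179/50000)*q3 = 0.
  χ^5: a_5 + q1*a_4 + q2*a_3 + q3*a_2 = 0, i.e. -575196309/250000000 + (-143548119/40000000)*q1 + (-334611/200000)*q2 + (-1896129/1000000)*q3 = 0.
  χ^6: a_6 + q1*a_5 + q2*a_4 + q3*a_3 = 0, i.e. -28847148921/5000000000 + (-575196309/250000000)*q1 + (-143548119/40000000)*q2 + (-334611/200000)*q3 = 0.
Solving this linear system: q1 = -2883/4540, q2 = -46089/22700, q3 = 1616193/908000.
The numerator is Q*f truncated at degree 3: P0 = a_0 = -12393/20000; P1 = a_1 + q1*a_0 = -6357609/18160000; P2 = a_2 + q1*a_1 + q2*a_0 = -3011499/18160000; P3 = a_3 + q1*a_2 + q2*a_1 + q3*a_0 = -9034497/145280000.

The Pade approximant has numerator coefficients [-12393/20000, -6357609/18160000, -3011499/18160000, -9034497/145280000]; denominator coefficients [1, -2883/4540, -46089/22700, 1616193/908000].


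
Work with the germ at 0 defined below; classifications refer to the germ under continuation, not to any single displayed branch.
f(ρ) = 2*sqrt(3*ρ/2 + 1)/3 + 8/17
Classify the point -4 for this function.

There is no denominator, hence no pole anywhere.
Branch term sqrt(1 - ρ/(-2/3)): argument at -4 is -5, nonzero, so -4 is not its branch point (a point on a principal cut is still regular for the continued germ).
So the germ continues analytically to -4.

The point is a regular point.


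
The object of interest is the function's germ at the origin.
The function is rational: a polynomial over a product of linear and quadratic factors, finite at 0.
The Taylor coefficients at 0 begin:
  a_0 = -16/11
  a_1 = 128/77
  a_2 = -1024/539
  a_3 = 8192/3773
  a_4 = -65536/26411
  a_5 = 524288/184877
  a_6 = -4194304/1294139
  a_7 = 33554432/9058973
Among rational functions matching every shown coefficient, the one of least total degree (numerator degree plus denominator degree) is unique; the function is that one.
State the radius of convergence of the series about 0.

No rational of total degree below 1 reproduces all 8 coefficients; solving the [0/1] Pade equations on them gives f(r) = -14/(11*(r + 7/8)), whose expansion matches every shown term.
Denominator factor (r + 7/8): pole of order 1 at -7/8, modulus 7/8.
The radius of convergence is the smallest modulus among the singular points: 7/8.

The radius of convergence is 7/8.


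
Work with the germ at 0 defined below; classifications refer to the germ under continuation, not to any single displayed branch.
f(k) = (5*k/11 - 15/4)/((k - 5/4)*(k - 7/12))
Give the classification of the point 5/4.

The point is a pole of order 1.

The denominator factor k - 5/4 vanishes at 5/4 and appears to the power 1; the numerator there equals -35/11, nonzero, and no other factor vanishes.
Hence a pole whose order is the multiplicity, 1.


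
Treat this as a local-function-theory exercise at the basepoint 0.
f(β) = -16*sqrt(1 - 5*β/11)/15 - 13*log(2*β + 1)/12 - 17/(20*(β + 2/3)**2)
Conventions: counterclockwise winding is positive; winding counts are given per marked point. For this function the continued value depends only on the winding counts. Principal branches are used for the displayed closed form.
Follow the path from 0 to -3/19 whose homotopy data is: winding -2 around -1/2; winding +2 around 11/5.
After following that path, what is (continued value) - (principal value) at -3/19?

The rational part is single-valued and drops out of the difference; each branch term changes only by its own monodromy.
(-16/15)*sqrt(1 - β/(11/5)): winding +2 is even, the square root returns to the same sheet, contribution 0.
(-13/12)*log(1 - β/(-1/2)): each positive loop around -1/2 adds 2*pi*i to the log, so winding -2 contributes (-13/12)*(-2)*2*pi*i = (13/3)*pi*i.
Summing the contributions at β = -3/19 gives (13/3)*pi*i.

Continued minus principal equals (13/3)*pi*i.


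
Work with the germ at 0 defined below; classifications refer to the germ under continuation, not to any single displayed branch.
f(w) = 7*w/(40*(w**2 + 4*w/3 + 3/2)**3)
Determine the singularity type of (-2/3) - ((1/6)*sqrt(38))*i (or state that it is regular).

The point is a pole of order 3.

The denominator factor w**2 + 4*w/3 + 3/2 vanishes at (-2/3) - ((1/6)*sqrt(38))*i and appears to the power 3; the numerator there equals (-7/60) - ((7/240)*sqrt(38))*i, nonzero, and no other factor vanishes.
Hence a pole whose order is the multiplicity, 3.


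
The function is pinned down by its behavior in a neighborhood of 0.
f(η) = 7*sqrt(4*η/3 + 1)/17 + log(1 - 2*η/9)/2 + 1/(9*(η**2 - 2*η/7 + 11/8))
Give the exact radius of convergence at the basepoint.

The radius of convergence is 3/4.

Denominator factor (η**2 - 2*η/7 + 11/8): discriminant -531/98, complex-conjugate roots (1/7) + ((3/28)*sqrt(118))*i and (1/7) - ((3/28)*sqrt(118))*i; poles of order 1, moduli (1/4)*sqrt(22) and (1/4)*sqrt(22).
Branch term (1/2)*log(1 - η/(9/2)): its argument vanishes at η = 9/2, a logarithmic branch point, modulus 9/2.
Branch term (7/17)*sqrt(1 - η/(-3/4)): its argument vanishes at η = -3/4, a square-root branch point, modulus 3/4.
The radius of convergence is the smallest modulus among the singular points: 3/4.


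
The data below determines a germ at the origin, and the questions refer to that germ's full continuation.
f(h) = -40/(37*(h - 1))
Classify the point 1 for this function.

The denominator factor h - 1 vanishes at 1 and appears to the power 1; the numerator there equals -40/37, nonzero, and no other factor vanishes.
Hence a pole whose order is the multiplicity, 1.

The point is a pole of order 1.


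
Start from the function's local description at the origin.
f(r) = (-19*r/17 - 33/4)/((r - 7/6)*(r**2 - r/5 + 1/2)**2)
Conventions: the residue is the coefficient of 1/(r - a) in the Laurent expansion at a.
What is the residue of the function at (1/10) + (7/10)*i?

The residue is (2631150/1459433) - (3251659650/500585519)*i.

The factor r**2 - r/5 + 1/2 splits as (r - a)(r - a') with a = (1/10) + (7/10)*i, a' = (1/10) - (7/10)*i. At the order-2 pole a set g(r) = (r - a)^2*f(r) = [(-19*r/17 - 33/4)/(r - 7/6)] / (r - a')^2.
Order-2 pole: residue = g'(a); g'((1/10) + (7/10)*i) = (2631150/1459433) - (3251659650/500585519)*i, so the residue is (2631150/1459433) - (3251659650/500585519)*i.


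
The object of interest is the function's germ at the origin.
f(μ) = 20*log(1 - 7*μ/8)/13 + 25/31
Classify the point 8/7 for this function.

The term (20/13)*log(1 - μ/(8/7)) has argument 1 - 8/7/(8/7) = 0 at 8/7: a logarithmic (infinitely-sheeted) branch point; the remaining terms are analytic or single-valued there.

The point is a logarithmic branch point.


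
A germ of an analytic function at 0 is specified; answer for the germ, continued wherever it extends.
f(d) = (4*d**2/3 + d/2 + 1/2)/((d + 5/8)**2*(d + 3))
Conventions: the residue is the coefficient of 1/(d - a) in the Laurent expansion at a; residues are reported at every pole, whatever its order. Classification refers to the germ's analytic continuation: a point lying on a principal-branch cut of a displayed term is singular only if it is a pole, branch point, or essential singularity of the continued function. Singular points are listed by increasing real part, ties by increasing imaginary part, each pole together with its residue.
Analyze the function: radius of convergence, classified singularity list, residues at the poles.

Denominator factor (d + 3): pole of order 1 at -3, modulus 3.
Denominator factor (d + 5/8)^2: pole of order 2 at -5/8, modulus 5/8.
The radius of convergence is the smallest modulus among the singular points: 5/8.
At the order-1 pole -3 set g(d) = (d - (-3))*f(d) = (4*d**2/3 + d/2 + 1/2)/(d + 5/8)**2.
Simple pole: residue = g(a) at a = -3, which is 704/361.
At the order-2 pole -5/8 set g(d) = (d - (-5/8))^2*f(d) = (4*d**2/3 + d/2 + 1/2)/(d + 3).
Order-2 pole: residue = g'(a); g'(-5/8) = -668/1083, so the residue is -668/1083.
List the singular points by increasing real part (a conjugate pair: the negative imaginary part first).

Radius of convergence at 0: 5/8.
At -3: a pole of order 1; residue 704/361.
At -5/8: a pole of order 2; residue -668/1083.


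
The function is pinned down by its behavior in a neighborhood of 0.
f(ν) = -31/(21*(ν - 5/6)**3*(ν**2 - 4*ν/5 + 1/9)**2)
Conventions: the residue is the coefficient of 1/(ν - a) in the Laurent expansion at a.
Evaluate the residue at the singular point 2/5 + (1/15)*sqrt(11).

The factor ν**2 - 4*ν/5 + 1/9 splits as (ν - a)(ν - a') with a = 2/5 + (1/15)*sqrt(11), a' = 2/5 - (1/15)*sqrt(11). At the order-2 pole a set g(ν) = (ν - a)^2*f(ν) = [-31/(21*(ν - 5/6)**3)] / (ν - a')^2.
Order-2 pole: residue = g'(a); g'(2/5 + (1/15)*sqrt(11)) = 61228224/15625 + (14657816862/13234375)*sqrt(11), so the residue is 61228224/15625 + (14657816862/13234375)*sqrt(11).

The residue is 61228224/15625 + (14657816862/13234375)*sqrt(11).


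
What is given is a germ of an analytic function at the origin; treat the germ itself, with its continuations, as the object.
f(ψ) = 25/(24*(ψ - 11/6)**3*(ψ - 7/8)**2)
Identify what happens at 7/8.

The point is a pole of order 2.

The denominator factor ψ - 7/8 vanishes at 7/8 and appears to the power 2; the numerator there equals 25/24, nonzero, and no other factor vanishes.
Hence a pole whose order is the multiplicity, 2.


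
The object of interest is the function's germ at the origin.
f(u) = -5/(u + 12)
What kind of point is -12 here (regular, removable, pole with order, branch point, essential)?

The point is a pole of order 1.

The denominator factor u + 12 vanishes at -12 and appears to the power 1; the numerator there equals -5, nonzero, and no other factor vanishes.
Hence a pole whose order is the multiplicity, 1.


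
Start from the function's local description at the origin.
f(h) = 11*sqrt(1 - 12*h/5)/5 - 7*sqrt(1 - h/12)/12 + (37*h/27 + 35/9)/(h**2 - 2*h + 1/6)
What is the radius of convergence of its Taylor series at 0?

The radius of convergence is 1 - (1/6)*sqrt(30).

Denominator factor (h**2 - 2*h + 1/6): discriminant 10/3, real irrational roots 1 + (1/6)*sqrt(30) and 1 - (1/6)*sqrt(30); poles of order 1, moduli 1 + (1/6)*sqrt(30) and 1 - (1/6)*sqrt(30).
Branch term (-7/12)*sqrt(1 - h/(12)): its argument vanishes at h = 12, a square-root branch point, modulus 12.
Branch term (11/5)*sqrt(1 - h/(5/12)): its argument vanishes at h = 5/12, a square-root branch point, modulus 5/12.
The radius of convergence is the smallest modulus among the singular points: 1 - (1/6)*sqrt(30).


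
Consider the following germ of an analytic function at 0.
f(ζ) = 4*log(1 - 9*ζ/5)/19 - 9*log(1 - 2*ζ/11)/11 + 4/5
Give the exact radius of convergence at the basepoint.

The radius of convergence is 5/9.

Branch term (4/19)*log(1 - ζ/(5/9)): its argument vanishes at ζ = 5/9, a logarithmic branch point, modulus 5/9.
Branch term (-9/11)*log(1 - ζ/(11/2)): its argument vanishes at ζ = 11/2, a logarithmic branch point, modulus 11/2.
The radius of convergence is the smallest modulus among the singular points: 5/9.


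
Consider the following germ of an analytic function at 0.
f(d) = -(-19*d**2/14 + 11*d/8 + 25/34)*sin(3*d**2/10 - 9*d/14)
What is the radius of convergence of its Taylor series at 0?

The factor -sin(3*d**2/10 - 9*d/14) is entire and contributes no finite singular point.
The polynomial part has no poles.
No finite singular points: the Taylor series at 0 converges everywhere.

The radius of convergence is infinite.


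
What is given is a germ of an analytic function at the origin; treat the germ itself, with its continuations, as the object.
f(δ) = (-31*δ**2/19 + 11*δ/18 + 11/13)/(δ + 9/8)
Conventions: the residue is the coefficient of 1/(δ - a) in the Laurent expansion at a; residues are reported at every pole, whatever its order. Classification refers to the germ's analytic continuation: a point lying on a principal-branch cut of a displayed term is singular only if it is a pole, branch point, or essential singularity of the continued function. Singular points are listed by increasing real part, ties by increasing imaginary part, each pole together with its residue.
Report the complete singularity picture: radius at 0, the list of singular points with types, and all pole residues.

Denominator factor (δ + 9/8): pole of order 1 at -9/8, modulus 9/8.
The radius of convergence is the smallest modulus among the singular points: 9/8.
At the order-1 pole -9/8 set g(δ) = (δ - (-9/8))*f(δ) = -31*δ**2/19 + 11*δ/18 + 11/13.
Simple pole: residue = g(a) at a = -9/8, which is -30135/15808.

Radius of convergence at 0: 9/8.
At -9/8: a pole of order 1; residue -30135/15808.


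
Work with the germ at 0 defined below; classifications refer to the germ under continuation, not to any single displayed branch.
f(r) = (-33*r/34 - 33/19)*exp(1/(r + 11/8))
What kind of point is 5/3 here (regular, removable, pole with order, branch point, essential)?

There is no denominator, hence no pole anywhere.
The essential point of exp(1/(r - (-11/8))) is -11/8, not 5/3.
So the germ continues analytically to 5/3.

The point is a regular point.


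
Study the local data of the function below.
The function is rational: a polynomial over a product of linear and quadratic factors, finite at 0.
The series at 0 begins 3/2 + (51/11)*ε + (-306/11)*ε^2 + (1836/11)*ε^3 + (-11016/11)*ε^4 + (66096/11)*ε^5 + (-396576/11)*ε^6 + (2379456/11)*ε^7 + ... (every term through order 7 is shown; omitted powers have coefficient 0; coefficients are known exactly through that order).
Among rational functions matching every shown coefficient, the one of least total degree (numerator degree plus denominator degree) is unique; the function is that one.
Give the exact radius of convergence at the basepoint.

The radius of convergence is 1/6.

No rational of total degree below 2 reproduces all 8 coefficients; solving the [1/1] Pade equations on them gives f(ε) = (25*ε/11 + 1/4)/(ε + 1/6), whose expansion matches every shown term.
Denominator factor (ε + 1/6): pole of order 1 at -1/6, modulus 1/6.
The radius of convergence is the smallest modulus among the singular points: 1/6.


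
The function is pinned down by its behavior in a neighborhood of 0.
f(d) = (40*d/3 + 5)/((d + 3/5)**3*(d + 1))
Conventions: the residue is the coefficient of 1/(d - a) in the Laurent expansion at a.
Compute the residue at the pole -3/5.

At the order-3 pole -3/5 set g(d) = (d - (-3/5))^3*f(d) = (40*d/3 + 5)/(d + 1).
Order-3 pole: residue = g''(a)/2; g''(-3/5) = -3125/12, so the residue is -3125/24.

The residue is -3125/24.


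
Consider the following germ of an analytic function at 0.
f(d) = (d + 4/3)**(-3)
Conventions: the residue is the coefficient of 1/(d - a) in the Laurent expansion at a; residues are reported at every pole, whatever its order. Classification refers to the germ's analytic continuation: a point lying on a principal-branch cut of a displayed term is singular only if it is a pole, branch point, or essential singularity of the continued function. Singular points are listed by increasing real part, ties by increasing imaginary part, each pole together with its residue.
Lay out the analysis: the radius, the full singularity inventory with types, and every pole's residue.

Radius of convergence at 0: 4/3.
At -4/3: a pole of order 3; residue 0.

Denominator factor (d + 4/3)^3: pole of order 3 at -4/3, modulus 4/3.
The radius of convergence is the smallest modulus among the singular points: 4/3.
At the order-3 pole -4/3 set g(d) = (d - (-4/3))^3*f(d) = 1.
Order-3 pole: residue = g''(a)/2; g''(-4/3) = 0, so the residue is 0.


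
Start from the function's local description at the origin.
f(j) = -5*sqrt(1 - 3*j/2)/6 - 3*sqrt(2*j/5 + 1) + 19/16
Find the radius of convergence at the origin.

Branch term (-3)*sqrt(1 - j/(-5/2)): its argument vanishes at j = -5/2, a square-root branch point, modulus 5/2.
Branch term (-5/6)*sqrt(1 - j/(2/3)): its argument vanishes at j = 2/3, a square-root branch point, modulus 2/3.
The radius of convergence is the smallest modulus among the singular points: 2/3.

The radius of convergence is 2/3.


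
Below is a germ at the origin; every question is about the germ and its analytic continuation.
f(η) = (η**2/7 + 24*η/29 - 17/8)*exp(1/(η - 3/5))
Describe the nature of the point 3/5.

The exponent 1/(η - (3/5)) has a pole at 3/5, so exp(1/(η - (3/5))) takes every nonzero value near it: an essential singularity (not a pole of any order).

The point is an essential singularity.


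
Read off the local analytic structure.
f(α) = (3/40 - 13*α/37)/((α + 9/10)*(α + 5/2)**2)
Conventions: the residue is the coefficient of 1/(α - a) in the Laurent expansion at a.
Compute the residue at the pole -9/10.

The residue is 2895/18944.

At the order-1 pole -9/10 set g(α) = (α - (-9/10))*f(α) = (3/40 - 13*α/37)/(α + 5/2)**2.
Simple pole: residue = g(a) at a = -9/10, which is 2895/18944.


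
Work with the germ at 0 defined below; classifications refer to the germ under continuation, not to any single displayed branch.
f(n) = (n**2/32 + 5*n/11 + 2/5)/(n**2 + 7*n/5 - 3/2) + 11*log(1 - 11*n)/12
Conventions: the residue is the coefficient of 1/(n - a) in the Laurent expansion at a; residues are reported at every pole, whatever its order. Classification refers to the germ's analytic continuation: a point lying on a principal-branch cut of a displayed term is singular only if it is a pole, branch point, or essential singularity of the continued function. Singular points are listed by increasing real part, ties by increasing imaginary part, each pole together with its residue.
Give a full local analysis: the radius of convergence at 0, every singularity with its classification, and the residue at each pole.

Denominator factor (n**2 + 7*n/5 - 3/2): discriminant 199/25, real irrational roots -7/10 + (1/10)*sqrt(199) and -7/10 - (1/10)*sqrt(199); poles of order 1, moduli -7/10 + (1/10)*sqrt(199) and 7/10 + (1/10)*sqrt(199).
Branch term (11/12)*log(1 - n/(1/11)): its argument vanishes at n = 1/11, a logarithmic branch point, modulus 1/11.
The radius of convergence is the smallest modulus among the singular points: 1/11.
The branch term is analytic at -7/10 - (1/10)*sqrt(199) and contributes nothing to the residue; only the rational part matters.
The factor n**2 + 7*n/5 - 3/2 splits as (n - a)(n - a') with a = -7/10 - (1/10)*sqrt(199), a' = -7/10 + (1/10)*sqrt(199). At the order-1 pole a set g(n) = (n - a)*(rational part) = [n**2/32 + 5*n/11 + 2/5] / (n - a').
Simple pole: residue = g(a) at a = -7/10 - (1/10)*sqrt(199), which is 723/3520 - (701/175120)*sqrt(199).
The branch term is analytic at -7/10 + (1/10)*sqrt(199) and contributes nothing to the residue; only the rational part matters.
The factor n**2 + 7*n/5 - 3/2 splits as (n - a)(n - a') with a = -7/10 + (1/10)*sqrt(199), a' = -7/10 - (1/10)*sqrt(199). At the order-1 pole a set g(n) = (n - a)*(rational part) = [n**2/32 + 5*n/11 + 2/5] / (n - a').
Simple pole: residue = g(a) at a = -7/10 + (1/10)*sqrt(199), which is 723/3520 + (701/175120)*sqrt(199).
List the singular points by increasing real part (a conjugate pair: the negative imaginary part first).

Radius of convergence at 0: 1/11.
At -7/10 - (1/10)*sqrt(199): a pole of order 1; residue 723/3520 - (701/175120)*sqrt(199).
At 1/11: a logarithmic branch point.
At -7/10 + (1/10)*sqrt(199): a pole of order 1; residue 723/3520 + (701/175120)*sqrt(199).


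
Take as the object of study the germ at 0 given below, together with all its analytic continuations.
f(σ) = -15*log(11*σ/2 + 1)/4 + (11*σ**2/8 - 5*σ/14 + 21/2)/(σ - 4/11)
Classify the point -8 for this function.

Denominator factors: σ - 4/11 = -92/11 at σ = -8 — none vanishes.
Branch term log(1 - σ/(-2/11)): argument at -8 is -43, nonzero, so -8 is not its branch point (a point on a principal cut is still regular for the continued germ).
So the germ continues analytically to -8.

The point is a regular point.


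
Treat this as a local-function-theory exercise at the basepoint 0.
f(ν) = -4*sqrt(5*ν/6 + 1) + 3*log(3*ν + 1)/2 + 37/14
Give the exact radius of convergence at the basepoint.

The radius of convergence is 1/3.

Branch term (-4)*sqrt(1 - ν/(-6/5)): its argument vanishes at ν = -6/5, a square-root branch point, modulus 6/5.
Branch term (3/2)*log(1 - ν/(-1/3)): its argument vanishes at ν = -1/3, a logarithmic branch point, modulus 1/3.
The radius of convergence is the smallest modulus among the singular points: 1/3.


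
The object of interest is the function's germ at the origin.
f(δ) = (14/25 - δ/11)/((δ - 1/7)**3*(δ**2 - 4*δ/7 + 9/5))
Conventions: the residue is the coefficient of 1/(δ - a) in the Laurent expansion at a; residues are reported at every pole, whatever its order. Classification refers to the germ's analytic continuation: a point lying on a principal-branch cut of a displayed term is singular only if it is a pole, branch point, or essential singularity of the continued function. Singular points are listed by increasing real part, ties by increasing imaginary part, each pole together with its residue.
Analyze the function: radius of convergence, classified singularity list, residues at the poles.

Radius of convergence at 0: 1/7.
At 1/7: a pole of order 3; residue -25657429/141732756.
At (2/7) - ((1/35)*sqrt(2105))*i: a pole of order 1; residue (25657429/283465512) - ((25072957/119338980552)*sqrt(2105))*i.
At (2/7) + ((1/35)*sqrt(2105))*i: a pole of order 1; residue (25657429/283465512) + ((25072957/119338980552)*sqrt(2105))*i.


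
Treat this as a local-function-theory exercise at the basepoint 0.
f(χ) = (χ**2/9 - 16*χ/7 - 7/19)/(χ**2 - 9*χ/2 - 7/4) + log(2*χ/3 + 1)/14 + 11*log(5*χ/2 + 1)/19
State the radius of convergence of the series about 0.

Denominator factor (χ**2 - 9*χ/2 - 7/4): discriminant 109/4, real irrational roots 9/4 + (1/4)*sqrt(109) and 9/4 - (1/4)*sqrt(109); poles of order 1, moduli 9/4 + (1/4)*sqrt(109) and -9/4 + (1/4)*sqrt(109).
Branch term (11/19)*log(1 - χ/(-2/5)): its argument vanishes at χ = -2/5, a logarithmic branch point, modulus 2/5.
Branch term (1/14)*log(1 - χ/(-3/2)): its argument vanishes at χ = -3/2, a logarithmic branch point, modulus 3/2.
The radius of convergence is the smallest modulus among the singular points: -9/4 + (1/4)*sqrt(109).

The radius of convergence is -9/4 + (1/4)*sqrt(109).


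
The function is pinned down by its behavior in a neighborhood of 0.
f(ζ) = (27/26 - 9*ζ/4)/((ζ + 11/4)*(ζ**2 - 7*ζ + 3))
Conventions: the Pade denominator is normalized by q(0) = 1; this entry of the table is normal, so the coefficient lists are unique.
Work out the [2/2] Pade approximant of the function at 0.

The Pade approximant has numerator coefficients [18/143, -8517/40469, -2004/40469]; denominator coefficients [1, -13775/9339, -2525/3113].

Taylor coefficients needed (expand at 0): a_0 = 18/143, a_1 = -3/121, a_2 = 277/17303, a_3 = 2000/570999, a_4 = 342025/18842967.
Write the denominator as Q(ζ) = 1 + q1*ζ + q2*ζ^2. Requiring Q*f - P = O(ζ^5) with deg P <= 2 kills the coefficients of ζ^3..ζ^4 in Q*f:
  ζ^3: a_3 + q1*a_2 + q2*a_1 = 0, i.e. 2000/570999 + (277/17303)*q1 + (-3/121)*q2 = 0.
  ζ^4: a_4 + q1*a_3 + q2*a_2 = 0, i.e. 342025/18842967 + (2000/570999)*q1 + (277/17303)*q2 = 0.
Solving this linear system: q1 = -13775/9339, q2 = -2525/3113.
The numerator is Q*f truncated at degree 2: P0 = a_0 = 18/143; P1 = a_1 + q1*a_0 = -8517/40469; P2 = a_2 + q1*a_1 + q2*a_0 = -2004/40469.


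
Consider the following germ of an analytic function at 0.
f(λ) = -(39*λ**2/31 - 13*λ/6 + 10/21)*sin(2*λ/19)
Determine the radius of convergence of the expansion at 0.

The radius of convergence is infinite.

The factor -sin(2*λ/19) is entire and contributes no finite singular point.
The polynomial part has no poles.
No finite singular points: the Taylor series at 0 converges everywhere.


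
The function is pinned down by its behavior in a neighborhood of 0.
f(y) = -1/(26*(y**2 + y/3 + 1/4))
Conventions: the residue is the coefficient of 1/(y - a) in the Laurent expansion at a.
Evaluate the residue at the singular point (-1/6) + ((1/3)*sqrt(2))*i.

The residue is ((3/104)*sqrt(2))*i.

The factor y**2 + y/3 + 1/4 splits as (y - a)(y - a') with a = (-1/6) + ((1/3)*sqrt(2))*i, a' = (-1/6) - ((1/3)*sqrt(2))*i. At the order-1 pole a set g(y) = (y - a)*f(y) = [-1/26] / (y - a').
Simple pole: residue = g(a) at a = (-1/6) + ((1/3)*sqrt(2))*i, which is ((3/104)*sqrt(2))*i.


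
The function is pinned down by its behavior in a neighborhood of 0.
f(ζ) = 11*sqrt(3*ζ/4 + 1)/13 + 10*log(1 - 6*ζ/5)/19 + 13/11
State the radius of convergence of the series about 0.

Branch term (11/13)*sqrt(1 - ζ/(-4/3)): its argument vanishes at ζ = -4/3, a square-root branch point, modulus 4/3.
Branch term (10/19)*log(1 - ζ/(5/6)): its argument vanishes at ζ = 5/6, a logarithmic branch point, modulus 5/6.
The radius of convergence is the smallest modulus among the singular points: 5/6.

The radius of convergence is 5/6.


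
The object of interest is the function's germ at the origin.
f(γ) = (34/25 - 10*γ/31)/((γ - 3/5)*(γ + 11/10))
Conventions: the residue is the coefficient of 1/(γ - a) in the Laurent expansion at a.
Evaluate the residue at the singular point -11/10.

The residue is -2658/2635.

At the order-1 pole -11/10 set g(γ) = (γ - (-11/10))*f(γ) = (34/25 - 10*γ/31)/(γ - 3/5).
Simple pole: residue = g(a) at a = -11/10, which is -2658/2635.


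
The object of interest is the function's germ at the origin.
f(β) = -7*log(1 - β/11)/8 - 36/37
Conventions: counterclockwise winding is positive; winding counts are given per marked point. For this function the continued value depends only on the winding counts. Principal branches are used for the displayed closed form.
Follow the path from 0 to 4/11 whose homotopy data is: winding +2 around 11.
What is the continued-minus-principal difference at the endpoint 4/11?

The rational part is single-valued and drops out of the difference; each branch term changes only by its own monodromy.
(-7/8)*log(1 - β/(11)): each positive loop around 11 adds 2*pi*i to the log, so winding +2 contributes (-7/8)*(2)*2*pi*i = -(7/2)*pi*i.
Summing the contributions at β = 4/11 gives -(7/2)*pi*i.

Continued minus principal equals -(7/2)*pi*i.


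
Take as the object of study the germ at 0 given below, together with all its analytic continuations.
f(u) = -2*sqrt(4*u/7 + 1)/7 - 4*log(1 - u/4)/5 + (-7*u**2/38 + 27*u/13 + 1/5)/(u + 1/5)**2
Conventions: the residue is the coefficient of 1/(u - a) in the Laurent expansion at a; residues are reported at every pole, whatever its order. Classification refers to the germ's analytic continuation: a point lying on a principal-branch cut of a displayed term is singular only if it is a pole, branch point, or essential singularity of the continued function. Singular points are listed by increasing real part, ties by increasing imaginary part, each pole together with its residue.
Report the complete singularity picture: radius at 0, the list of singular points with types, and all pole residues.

Denominator factor (u + 1/5)^2: pole of order 2 at -1/5, modulus 1/5.
Branch term (-2/7)*sqrt(1 - u/(-7/4)): its argument vanishes at u = -7/4, a square-root branch point, modulus 7/4.
Branch term (-4/5)*log(1 - u/(4)): its argument vanishes at u = 4, a logarithmic branch point, modulus 4.
The radius of convergence is the smallest modulus among the singular points: 1/5.
The branch terms are analytic at -1/5 and contribute nothing to the residue; only the rational part matters.
At the order-2 pole -1/5 set g(u) = (u - (-1/5))^2*(rational part) = -7*u**2/38 + 27*u/13 + 1/5.
Order-2 pole: residue = g'(a); g'(-1/5) = 2656/1235, so the residue is 2656/1235.
List the singular points by increasing real part (a conjugate pair: the negative imaginary part first).

Radius of convergence at 0: 1/5.
At -7/4: an algebraic (square-root) branch point.
At -1/5: a pole of order 2; residue 2656/1235.
At 4: a logarithmic branch point.


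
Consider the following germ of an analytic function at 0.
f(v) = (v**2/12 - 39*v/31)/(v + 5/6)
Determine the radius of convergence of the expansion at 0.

Denominator factor (v + 5/6): pole of order 1 at -5/6, modulus 5/6.
The radius of convergence is the smallest modulus among the singular points: 5/6.

The radius of convergence is 5/6.


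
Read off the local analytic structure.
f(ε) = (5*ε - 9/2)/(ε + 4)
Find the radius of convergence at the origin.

Denominator factor (ε + 4): pole of order 1 at -4, modulus 4.
The radius of convergence is the smallest modulus among the singular points: 4.

The radius of convergence is 4.


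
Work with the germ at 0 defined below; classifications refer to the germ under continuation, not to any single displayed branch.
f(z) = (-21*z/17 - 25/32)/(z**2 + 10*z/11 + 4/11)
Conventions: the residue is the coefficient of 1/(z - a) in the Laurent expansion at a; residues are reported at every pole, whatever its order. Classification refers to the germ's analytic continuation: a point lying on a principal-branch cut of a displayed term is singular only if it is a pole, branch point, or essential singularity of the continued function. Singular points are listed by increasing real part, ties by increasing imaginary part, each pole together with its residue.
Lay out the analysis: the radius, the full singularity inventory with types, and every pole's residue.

Denominator factor (z**2 + 10*z/11 + 4/11): discriminant -76/121, complex-conjugate roots (-5/11) + ((1/11)*sqrt(19))*i and (-5/11) - ((1/11)*sqrt(19))*i; poles of order 1, moduli (2/11)*sqrt(11) and (2/11)*sqrt(11).
The radius of convergence is the smallest modulus among the singular points: (2/11)*sqrt(11).
The factor z**2 + 10*z/11 + 4/11 splits as (z - a)(z - a') with a = (-5/11) - ((1/11)*sqrt(19))*i, a' = (-5/11) + ((1/11)*sqrt(19))*i. At the order-1 pole a set g(z) = (z - a)*f(z) = [-21*z/17 - 25/32] / (z - a').
Simple pole: residue = g(a) at a = (-5/11) - ((1/11)*sqrt(19))*i, which is (-21/34) - ((1315/20672)*sqrt(19))*i.
The factor z**2 + 10*z/11 + 4/11 splits as (z - a)(z - a') with a = (-5/11) + ((1/11)*sqrt(19))*i, a' = (-5/11) - ((1/11)*sqrt(19))*i. At the order-1 pole a set g(z) = (z - a)*f(z) = [-21*z/17 - 25/32] / (z - a').
Simple pole: residue = g(a) at a = (-5/11) + ((1/11)*sqrt(19))*i, which is (-21/34) + ((1315/20672)*sqrt(19))*i.
List the singular points by increasing real part (a conjugate pair: the negative imaginary part first).

Radius of convergence at 0: (2/11)*sqrt(11).
At (-5/11) - ((1/11)*sqrt(19))*i: a pole of order 1; residue (-21/34) - ((1315/20672)*sqrt(19))*i.
At (-5/11) + ((1/11)*sqrt(19))*i: a pole of order 1; residue (-21/34) + ((1315/20672)*sqrt(19))*i.


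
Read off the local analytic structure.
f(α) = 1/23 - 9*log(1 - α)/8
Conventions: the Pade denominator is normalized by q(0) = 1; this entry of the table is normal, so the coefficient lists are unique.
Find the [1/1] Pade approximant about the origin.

Taylor coefficients needed (expand at 0): a_0 = 1/23, a_1 = 9/8, a_2 = 9/16.
Write the denominator as Q(α) = 1 + q1*α. Requiring Q*f - P = O(α^3) with deg P <= 1 kills the coefficients of α^2..α^2 in Q*f:
  α^2: a_2 + q1*a_1 = 0, i.e. 9/16 + (9/8)*q1 = 0.
Solving this linear system: q1 = -1/2.
The numerator is Q*f truncated at degree 1: P0 = a_0 = 1/23; P1 = a_1 + q1*a_0 = 203/184.

The Pade approximant has numerator coefficients [1/23, 203/184]; denominator coefficients [1, -1/2].


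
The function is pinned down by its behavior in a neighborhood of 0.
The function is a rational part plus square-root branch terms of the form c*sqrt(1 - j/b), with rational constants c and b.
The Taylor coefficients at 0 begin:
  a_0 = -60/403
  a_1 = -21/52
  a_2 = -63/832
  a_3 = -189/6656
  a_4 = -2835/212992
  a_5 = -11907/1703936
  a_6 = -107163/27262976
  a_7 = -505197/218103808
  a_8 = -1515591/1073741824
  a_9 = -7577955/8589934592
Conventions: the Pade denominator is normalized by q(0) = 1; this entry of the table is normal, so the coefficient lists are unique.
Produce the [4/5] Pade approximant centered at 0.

The Pade approximant has numerator coefficients [-60/403, -64497/343759, 2256093/5500144, -30873231/176004608, 109244295/5632147456]; denominator coefficients [1, -19821/13648, 73773/109184, -372735/3493888, 169695/55902208, 52731/894435328].

Taylor coefficients needed (read off): a_0 = -60/403, a_1 = -21/52, a_2 = -63/832, a_3 = -189/6656, a_4 = -2835/212992, a_5 = -11907/1703936, a_6 = -107163/27262976, a_7 = -505197/218103808, a_8 = -1515591/1073741824, a_9 = -7577955/8589934592.
Write the denominator as Q(j) = 1 + q1*j + q2*j^2 + q3*j^3 + q4*j^4 + q5*j^5. Requiring Q*f - P = O(j^10) with deg P <= 4 kills the coefficients of j^5..j^9 in Q*f:
  j^5: a_5 + q1*a_4 + q2*a_3 + q3*a_2 + q4*a_1 + q5*a_0 = 0, i.e. -11907/1703936 + (-2835/212992)*q1 + (-189/6656)*q2 + (-63/832)*q3 + (-21/52)*q4 + (-60/403)*q5 = 0.
  j^6: a_6 + q1*a_5 + q2*a_4 + q3*a_3 + q4*a_2 + q5*a_1 = 0, i.e. -107163/27262976 + (-11907/1703936)*q1 + (-2835/212992)*q2 + (-189/6656)*q3 + (-63/832)*q4 + (-21/52)*q5 = 0.
  j^7: a_7 + q1*a_6 + q2*a_5 + q3*a_4 + q4*a_3 + q5*a_2 = 0, i.e. -505197/218103808 + (-107163/27262976)*q1 + (-11907/1703936)*q2 + (-2835/212992)*q3 + (-189/6656)*q4 + (-63/832)*q5 = 0.
  j^8: a_8 + q1*a_7 + q2*a_6 + q3*a_5 + q4*a_4 + q5*a_3 = 0, i.e. -1515591/1073741824 + (-505197/218103808)*q1 + (-107163/27262976)*q2 + (-11907/1703936)*q3 + (-2835/212992)*q4 + (-189/6656)*q5 = 0.
  j^9: a_9 + q1*a_8 + q2*a_7 + q3*a_6 + q4*a_5 + q5*a_4 = 0, i.e. -7577955/8589934592 + (-1515591/1073741824)*q1 + (-505197/218103808)*q2 + (-107163/27262976)*q3 + (-11907/1703936)*q4 + (-2835/212992)*q5 = 0.
Solving this linear system: q1 = -19821/13648, q2 = 73773/109184, q3 = -372735/3493888, q4 = 169695/55902208, q5 = 52731/894435328.
The numerator is Q*f truncated at degree 4: P0 = a_0 = -60/403; P1 = a_1 + q1*a_0 = -64497/343759; P2 = a_2 + q1*a_1 + q2*a_0 = 2256093/5500144; P3 = a_3 + q1*a_2 + q2*a_1 + q3*a_0 = -30873231/176004608; P4 = a_4 + q1*a_3 + q2*a_2 + q3*a_1 + q4*a_0 = 109244295/5632147456.


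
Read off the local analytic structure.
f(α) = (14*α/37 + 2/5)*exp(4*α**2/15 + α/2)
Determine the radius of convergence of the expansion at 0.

The factor exp(4*α**2/15 + α/2) is entire and contributes no finite singular point.
The polynomial part has no poles.
No finite singular points: the Taylor series at 0 converges everywhere.

The radius of convergence is infinite.
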